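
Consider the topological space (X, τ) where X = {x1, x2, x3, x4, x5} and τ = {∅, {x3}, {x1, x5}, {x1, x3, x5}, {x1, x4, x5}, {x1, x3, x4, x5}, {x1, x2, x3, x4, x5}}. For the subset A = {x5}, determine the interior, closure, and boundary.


int(A) = ∅, cl(A) = {x1, x2, x4, x5}, ∂A = {x1, x2, x4, x5}.

Closed sets in (X, τ) are complements of opens:
  closed(X, τ) = {∅, {x2}, {x2, x3}, {x2, x4}, {x2, x3, x4}, {x1, x2, x4, x5}, {x1, x2, x3, x4, x5}}.
int(A) = ⋃ {U ∈ τ : U ⊆ A}. Opens contained in A: ∅.
Taking the union of these: int(A) = ∅.
cl(A) = ⋂ {C closed : A ⊆ C}. Closed sets containing A: {x1, x2, x4, x5}, {x1, x2, x3, x4, x5}.
Intersecting these: cl(A) = {x1, x2, x4, x5}.
∂A = cl(A) ∖ int(A) = {x1, x2, x4, x5} ∖ ∅ = {x1, x2, x4, x5}.


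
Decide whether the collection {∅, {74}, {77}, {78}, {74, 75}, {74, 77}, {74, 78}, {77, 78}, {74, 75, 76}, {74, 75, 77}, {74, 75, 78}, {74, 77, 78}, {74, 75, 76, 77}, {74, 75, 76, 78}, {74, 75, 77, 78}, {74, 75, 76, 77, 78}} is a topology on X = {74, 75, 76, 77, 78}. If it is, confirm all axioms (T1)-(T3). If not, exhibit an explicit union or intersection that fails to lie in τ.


τ IS a topology on X.

Axiom (T1): ∅ ∈ τ? Yes; X ∈ τ? Yes.
Axiom (T2/T3): check pairwise unions and intersections of members of τ.
All pairwise intersections and unions checked — each lies in τ. Therefore τ satisfies (T1), (T2), (T3): it IS a topology on X.


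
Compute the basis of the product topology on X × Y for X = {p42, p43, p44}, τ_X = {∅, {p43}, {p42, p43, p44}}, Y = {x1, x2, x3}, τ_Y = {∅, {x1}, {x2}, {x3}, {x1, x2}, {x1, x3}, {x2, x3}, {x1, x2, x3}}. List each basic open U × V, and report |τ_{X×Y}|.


Basis B = {∅ × ∅, {p43} × {x1}, {p43} × {x2}, {p43} × {x3}, {p43} × {x1, x2}, {p43} × {x1, x3}, {p43} × {x2, x3}, {p42, p43, p44} × {x1}, {p42, p43, p44} × {x2}, {p42, p43, p44} × {x3}, {p43} × {x1, x2, x3}, {p42, p43, p44} × {x1, x2}, {p42, p43, p44} × {x1, x3}, {p42, p43, p44} × {x2, x3}, {p42, p43, p44} × {x1, x2, x3}}; |τ_{X×Y}| = 27.

Enumerate products U × V with U ∈ τ_X, V ∈ τ_Y (deduplicated):
  ∅ × ∅ = {} (∅)
  {p43} × {x1} = {(p43,x1)}
  {p43} × {x2} = {(p43,x2)}
  {p43} × {x3} = {(p43,x3)}
  {p43} × {x1, x2} = {(p43,x1), (p43,x2)}
  {p43} × {x1, x3} = {(p43,x1), (p43,x3)}
  {p43} × {x2, x3} = {(p43,x2), (p43,x3)}
  {p42, p43, p44} × {x1} = {(p42,x1), (p43,x1), (p44,x1)}
  {p42, p43, p44} × {x2} = {(p42,x2), (p43,x2), (p44,x2)}
  {p42, p43, p44} × {x3} = {(p42,x3), (p43,x3), (p44,x3)}
  {p43} × {x1, x2, x3} = {(p43,x1), (p43,x2), (p43,x3)}
  {p42, p43, p44} × {x1, x2} = {(p42,x1), (p42,x2), (p43,x1), (p43,x2), (p44,x1), (p44,x2)}
  {p42, p43, p44} × {x1, x3} = {(p42,x1), (p42,x3), (p43,x1), (p43,x3), (p44,x1), (p44,x3)}
  {p42, p43, p44} × {x2, x3} = {(p42,x2), (p42,x3), (p43,x2), (p43,x3), (p44,x2), (p44,x3)}
  {p42, p43, p44} × {x1, x2, x3} = {(p42,x1), (p42,x2), (p42,x3), (p43,x1), (p43,x2), (p43,x3), (p44,x1), (p44,x2), (p44,x3)}
These 15 distinct sets form the basis B.
Close under arbitrary unions to get τ_{X×Y}; counting gives |τ_{X×Y}| = 27.


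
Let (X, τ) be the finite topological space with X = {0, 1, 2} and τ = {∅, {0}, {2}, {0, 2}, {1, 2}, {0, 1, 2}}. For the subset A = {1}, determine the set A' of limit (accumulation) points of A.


A' = ∅

For each x ∈ X, list the open sets U ∈ τ with x ∈ U, then check whether U ∩ (A ∖ {x}) ≠ ∅ for every such U.
  x = 0: open {0} ∋ x has {0} ∩ (A ∖ {0}) = ∅, so x is NOT a limit point.
  x = 1: open {1, 2} ∋ x has {1, 2} ∩ (A ∖ {1}) = ∅, so x is NOT a limit point.
  x = 2: open {2} ∋ x has {2} ∩ (A ∖ {2}) = ∅, so x is NOT a limit point.
Collecting: A' = ∅.


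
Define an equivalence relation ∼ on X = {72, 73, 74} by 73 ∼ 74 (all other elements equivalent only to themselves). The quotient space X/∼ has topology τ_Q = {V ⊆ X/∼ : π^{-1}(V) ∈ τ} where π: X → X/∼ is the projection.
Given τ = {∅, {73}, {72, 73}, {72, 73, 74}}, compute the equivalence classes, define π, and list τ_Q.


X/∼ = {[72], [73=74]}; |τ_Q| = 2.

Equivalence classes: [72], [73=74].
Quotient map π: X → X/∼ sends 72 ↦ [72], 73 ↦ [73=74], 74 ↦ [73=74].
For each subset V ⊆ X/∼, compute π^{-1}(V) ⊆ X and check whether π^{-1}(V) ∈ τ. V is open in τ_Q iff π^{-1}(V) ∈ τ.
  V = {}: π^{-1}(V) = ∅ ∈ τ ✓.
  V = {[72]}: π^{-1}(V) = {72} ∉ τ ✗.
  V = {[73=74]}: π^{-1}(V) = {73, 74} ∉ τ ✗.
  V = {[72], [73=74]}: π^{-1}(V) = {72, 73, 74} ∈ τ ✓.
Open sets in the quotient: τ_Q = {{}, {[72], [73=74]}} (2 elements).


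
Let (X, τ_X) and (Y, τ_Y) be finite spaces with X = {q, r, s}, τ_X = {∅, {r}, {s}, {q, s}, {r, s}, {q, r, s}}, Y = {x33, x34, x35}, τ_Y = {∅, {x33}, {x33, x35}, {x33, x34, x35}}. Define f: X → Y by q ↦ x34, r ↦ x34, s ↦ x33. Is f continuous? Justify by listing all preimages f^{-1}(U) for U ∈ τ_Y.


f IS continuous.

Compute f^{-1}(U) for each U ∈ τ_Y:
  U = ∅: f^{-1}(U) = ∅ ∈ τ_X ✓.
  U = {x33}: f^{-1}(U) = {s} ∈ τ_X ✓.
  U = {x33, x35}: f^{-1}(U) = {s} ∈ τ_X ✓.
  U = {x33, x34, x35}: f^{-1}(U) = {q, r, s} ∈ τ_X ✓.
Every preimage lies in τ_X, so f IS continuous.


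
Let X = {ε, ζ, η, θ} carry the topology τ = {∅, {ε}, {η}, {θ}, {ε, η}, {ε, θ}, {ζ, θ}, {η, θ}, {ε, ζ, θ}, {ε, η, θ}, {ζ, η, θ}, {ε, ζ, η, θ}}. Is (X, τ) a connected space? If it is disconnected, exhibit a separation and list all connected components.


(X, τ) is disconnected; components = [{ε}, {η}, {ζ, θ}].

Find clopen sets (U ∈ τ with X ∖ U ∈ τ):
  U = ∅, X ∖ U = {ε, ζ, η, θ} — both open, so U is clopen.
  U = {ε}, X ∖ U = {ζ, η, θ} — both open, so U is clopen.
  U = {η}, X ∖ U = {ε, ζ, θ} — both open, so U is clopen.
  U = {ε, η}, X ∖ U = {ζ, θ} — both open, so U is clopen.
  U = {ζ, θ}, X ∖ U = {ε, η} — both open, so U is clopen.
  U = {ε, ζ, θ}, X ∖ U = {η} — both open, so U is clopen.
  U = {ζ, η, θ}, X ∖ U = {ε} — both open, so U is clopen.
  U = {ε, ζ, η, θ}, X ∖ U = ∅ — both open, so U is clopen.
Nontrivial clopen(s) exist: e.g. {η}. So (X, τ) is disconnected.
Compute connected components by grouping points that agree on all clopens:
  component: {ε}
  component: {η}
  component: {ζ, θ}


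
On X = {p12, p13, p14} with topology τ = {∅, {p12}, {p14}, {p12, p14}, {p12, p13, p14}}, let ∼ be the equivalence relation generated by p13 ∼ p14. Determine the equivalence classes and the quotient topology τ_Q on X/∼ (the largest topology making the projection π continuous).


X/∼ = {[p12], [p13=p14]}; |τ_Q| = 3.

Equivalence classes: [p12], [p13=p14].
Quotient map π: X → X/∼ sends p12 ↦ [p12], p13 ↦ [p13=p14], p14 ↦ [p13=p14].
For each subset V ⊆ X/∼, compute π^{-1}(V) ⊆ X and check whether π^{-1}(V) ∈ τ. V is open in τ_Q iff π^{-1}(V) ∈ τ.
  V = {}: π^{-1}(V) = ∅ ∈ τ ✓.
  V = {[p12]}: π^{-1}(V) = {p12} ∈ τ ✓.
  V = {[p13=p14]}: π^{-1}(V) = {p13, p14} ∉ τ ✗.
  V = {[p12], [p13=p14]}: π^{-1}(V) = {p12, p13, p14} ∈ τ ✓.
Open sets in the quotient: τ_Q = {{}, {[p12]}, {[p12], [p13=p14]}} (3 elements).


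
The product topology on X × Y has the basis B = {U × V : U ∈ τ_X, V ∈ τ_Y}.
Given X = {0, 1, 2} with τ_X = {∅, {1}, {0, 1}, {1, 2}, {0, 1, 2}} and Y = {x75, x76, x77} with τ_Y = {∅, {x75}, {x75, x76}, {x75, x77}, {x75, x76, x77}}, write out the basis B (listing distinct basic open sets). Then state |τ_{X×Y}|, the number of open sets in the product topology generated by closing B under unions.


Basis B = {∅ × ∅, {1} × {x75}, {0, 1} × {x75}, {1} × {x75, x76}, {1} × {x75, x77}, {1, 2} × {x75}, {0, 1, 2} × {x75}, {1} × {x75, x76, x77}, {0, 1} × {x75, x76}, {0, 1} × {x75, x77}, {1, 2} × {x75, x76}, {1, 2} × {x75, x77}, {0, 1} × {x75, x76, x77}, {0, 1, 2} × {x75, x76}, {0, 1, 2} × {x75, x77}, {1, 2} × {x75, x76, x77}, {0, 1, 2} × {x75, x76, x77}}; |τ_{X×Y}| = 48.

Enumerate products U × V with U ∈ τ_X, V ∈ τ_Y (deduplicated):
  ∅ × ∅ = {} (∅)
  {1} × {x75} = {(1,x75)}
  {0, 1} × {x75} = {(0,x75), (1,x75)}
  {1} × {x75, x76} = {(1,x75), (1,x76)}
  {1} × {x75, x77} = {(1,x75), (1,x77)}
  {1, 2} × {x75} = {(1,x75), (2,x75)}
  {0, 1, 2} × {x75} = {(0,x75), (1,x75), (2,x75)}
  {1} × {x75, x76, x77} = {(1,x75), (1,x76), (1,x77)}
  {0, 1} × {x75, x76} = {(0,x75), (0,x76), (1,x75), (1,x76)}
  {0, 1} × {x75, x77} = {(0,x75), (0,x77), (1,x75), (1,x77)}
  {1, 2} × {x75, x76} = {(1,x75), (1,x76), (2,x75), (2,x76)}
  {1, 2} × {x75, x77} = {(1,x75), (1,x77), (2,x75), (2,x77)}
  {0, 1} × {x75, x76, x77} = {(0,x75), (0,x76), (0,x77), (1,x75), (1,x76), (1,x77)}
  {0, 1, 2} × {x75, x76} = {(0,x75), (0,x76), (1,x75), (1,x76), (2,x75), (2,x76)}
  {0, 1, 2} × {x75, x77} = {(0,x75), (0,x77), (1,x75), (1,x77), (2,x75), (2,x77)}
  {1, 2} × {x75, x76, x77} = {(1,x75), (1,x76), (1,x77), (2,x75), (2,x76), (2,x77)}
  {0, 1, 2} × {x75, x76, x77} = {(0,x75), (0,x76), (0,x77), (1,x75), (1,x76), (1,x77), (2,x75), (2,x76), (2,x77)}
These 17 distinct sets form the basis B.
Close under arbitrary unions to get τ_{X×Y}; counting gives |τ_{X×Y}| = 48.


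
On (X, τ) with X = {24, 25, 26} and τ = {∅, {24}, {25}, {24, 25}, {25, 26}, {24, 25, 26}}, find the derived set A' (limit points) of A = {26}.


A' = ∅

For each x ∈ X, list the open sets U ∈ τ with x ∈ U, then check whether U ∩ (A ∖ {x}) ≠ ∅ for every such U.
  x = 24: open {24} ∋ x has {24} ∩ (A ∖ {24}) = ∅, so x is NOT a limit point.
  x = 25: open {25} ∋ x has {25} ∩ (A ∖ {25}) = ∅, so x is NOT a limit point.
  x = 26: open {25, 26} ∋ x has {25, 26} ∩ (A ∖ {26}) = ∅, so x is NOT a limit point.
Collecting: A' = ∅.


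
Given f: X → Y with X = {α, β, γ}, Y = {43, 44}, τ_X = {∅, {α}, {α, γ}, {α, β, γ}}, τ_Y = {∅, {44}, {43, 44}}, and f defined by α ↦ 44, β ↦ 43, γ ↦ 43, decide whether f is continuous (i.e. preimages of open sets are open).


f IS continuous.

Compute f^{-1}(U) for each U ∈ τ_Y:
  U = ∅: f^{-1}(U) = ∅ ∈ τ_X ✓.
  U = {44}: f^{-1}(U) = {α} ∈ τ_X ✓.
  U = {43, 44}: f^{-1}(U) = {α, β, γ} ∈ τ_X ✓.
Every preimage lies in τ_X, so f IS continuous.


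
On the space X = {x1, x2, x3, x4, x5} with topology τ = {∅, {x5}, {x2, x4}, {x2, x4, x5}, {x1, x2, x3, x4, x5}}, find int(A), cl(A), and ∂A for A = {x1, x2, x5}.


int(A) = {x5}, cl(A) = {x1, x2, x3, x4, x5}, ∂A = {x1, x2, x3, x4}.

Closed sets in (X, τ) are complements of opens:
  closed(X, τ) = {∅, {x1, x3}, {x1, x3, x5}, {x1, x2, x3, x4}, {x1, x2, x3, x4, x5}}.
int(A) = ⋃ {U ∈ τ : U ⊆ A}. Opens contained in A: ∅, {x5}.
Taking the union of these: int(A) = {x5}.
cl(A) = ⋂ {C closed : A ⊆ C}. Closed sets containing A: {x1, x2, x3, x4, x5}.
Intersecting these: cl(A) = {x1, x2, x3, x4, x5}.
∂A = cl(A) ∖ int(A) = {x1, x2, x3, x4, x5} ∖ {x5} = {x1, x2, x3, x4}.


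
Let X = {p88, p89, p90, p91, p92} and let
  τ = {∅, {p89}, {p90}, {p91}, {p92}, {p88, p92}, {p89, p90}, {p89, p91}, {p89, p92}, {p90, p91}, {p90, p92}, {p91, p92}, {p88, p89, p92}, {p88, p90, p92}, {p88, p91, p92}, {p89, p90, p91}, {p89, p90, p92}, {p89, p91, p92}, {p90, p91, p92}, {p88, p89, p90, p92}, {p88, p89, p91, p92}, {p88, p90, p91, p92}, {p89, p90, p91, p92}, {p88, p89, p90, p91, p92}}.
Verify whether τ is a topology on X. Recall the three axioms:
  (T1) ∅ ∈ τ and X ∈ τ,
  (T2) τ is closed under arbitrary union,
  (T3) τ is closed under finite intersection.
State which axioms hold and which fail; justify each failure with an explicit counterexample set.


τ IS a topology on X.

Axiom (T1): ∅ ∈ τ? Yes; X ∈ τ? Yes.
Axiom (T2/T3): check pairwise unions and intersections of members of τ.
All pairwise intersections and unions checked — each lies in τ. Therefore τ satisfies (T1), (T2), (T3): it IS a topology on X.


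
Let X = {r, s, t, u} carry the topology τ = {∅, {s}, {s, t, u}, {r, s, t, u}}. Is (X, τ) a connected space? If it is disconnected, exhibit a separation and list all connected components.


(X, τ) is connected.

Find clopen sets (U ∈ τ with X ∖ U ∈ τ):
  U = ∅, X ∖ U = {r, s, t, u} — both open, so U is clopen.
  U = {r, s, t, u}, X ∖ U = ∅ — both open, so U is clopen.
Only trivial clopens (∅ and X) exist, so (X, τ) is connected.
Compute connected components by grouping points that agree on all clopens:
  component: {r, s, t, u}


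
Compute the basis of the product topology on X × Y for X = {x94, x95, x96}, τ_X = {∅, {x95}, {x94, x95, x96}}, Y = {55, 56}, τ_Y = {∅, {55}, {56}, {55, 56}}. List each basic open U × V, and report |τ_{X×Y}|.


Basis B = {∅ × ∅, {x95} × {55}, {x95} × {56}, {x95} × {55, 56}, {x94, x95, x96} × {55}, {x94, x95, x96} × {56}, {x94, x95, x96} × {55, 56}}; |τ_{X×Y}| = 9.

Enumerate products U × V with U ∈ τ_X, V ∈ τ_Y (deduplicated):
  ∅ × ∅ = {} (∅)
  {x95} × {55} = {(x95,55)}
  {x95} × {56} = {(x95,56)}
  {x95} × {55, 56} = {(x95,55), (x95,56)}
  {x94, x95, x96} × {55} = {(x94,55), (x95,55), (x96,55)}
  {x94, x95, x96} × {56} = {(x94,56), (x95,56), (x96,56)}
  {x94, x95, x96} × {55, 56} = {(x94,55), (x94,56), (x95,55), (x95,56), (x96,55), (x96,56)}
These 7 distinct sets form the basis B.
Close under arbitrary unions to get τ_{X×Y}; counting gives |τ_{X×Y}| = 9.


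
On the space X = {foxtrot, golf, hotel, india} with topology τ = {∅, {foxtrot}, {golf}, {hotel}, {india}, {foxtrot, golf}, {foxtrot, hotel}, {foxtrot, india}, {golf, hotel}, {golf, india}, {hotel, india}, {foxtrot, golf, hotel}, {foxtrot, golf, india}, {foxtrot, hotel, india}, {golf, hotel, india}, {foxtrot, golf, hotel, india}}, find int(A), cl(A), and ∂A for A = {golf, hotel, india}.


int(A) = {golf, hotel, india}, cl(A) = {golf, hotel, india}, ∂A = ∅.

Closed sets in (X, τ) are complements of opens:
  closed(X, τ) = {∅, {foxtrot}, {golf}, {hotel}, {india}, {foxtrot, golf}, {foxtrot, hotel}, {foxtrot, india}, {golf, hotel}, {golf, india}, {hotel, india}, {foxtrot, golf, hotel}, {foxtrot, golf, india}, {foxtrot, hotel, india}, {golf, hotel, india}, {foxtrot, golf, hotel, india}}.
int(A) = ⋃ {U ∈ τ : U ⊆ A}. Opens contained in A: ∅, {golf}, {hotel}, {india}, {golf, hotel}, {golf, india}, {hotel, india}, {golf, hotel, india}.
Taking the union of these: int(A) = {golf, hotel, india}.
cl(A) = ⋂ {C closed : A ⊆ C}. Closed sets containing A: {golf, hotel, india}, {foxtrot, golf, hotel, india}.
Intersecting these: cl(A) = {golf, hotel, india}.
∂A = cl(A) ∖ int(A) = {golf, hotel, india} ∖ {golf, hotel, india} = ∅.


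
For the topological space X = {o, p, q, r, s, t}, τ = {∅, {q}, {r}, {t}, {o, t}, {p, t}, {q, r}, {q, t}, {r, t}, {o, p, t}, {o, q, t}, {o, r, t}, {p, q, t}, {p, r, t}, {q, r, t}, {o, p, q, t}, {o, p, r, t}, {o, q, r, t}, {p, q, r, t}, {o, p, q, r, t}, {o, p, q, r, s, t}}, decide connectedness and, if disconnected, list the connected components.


(X, τ) is connected.

Find clopen sets (U ∈ τ with X ∖ U ∈ τ):
  U = ∅, X ∖ U = {o, p, q, r, s, t} — both open, so U is clopen.
  U = {o, p, q, r, s, t}, X ∖ U = ∅ — both open, so U is clopen.
Only trivial clopens (∅ and X) exist, so (X, τ) is connected.
Compute connected components by grouping points that agree on all clopens:
  component: {o, p, q, r, s, t}


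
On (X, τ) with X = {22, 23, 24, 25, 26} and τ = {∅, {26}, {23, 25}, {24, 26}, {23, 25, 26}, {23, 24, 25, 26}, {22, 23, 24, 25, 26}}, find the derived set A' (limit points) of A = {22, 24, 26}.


A' = {22, 24}

For each x ∈ X, list the open sets U ∈ τ with x ∈ U, then check whether U ∩ (A ∖ {x}) ≠ ∅ for every such U.
  x = 22: opens ∋ x are {22, 23, 24, 25, 26}; each meets A ∖ {22}, so x IS a limit point.
  x = 23: open {23, 25} ∋ x has {23, 25} ∩ (A ∖ {23}) = ∅, so x is NOT a limit point.
  x = 24: opens ∋ x are {24, 26}, {23, 24, 25, 26}, {22, 23, 24, 25, 26}; each meets A ∖ {24}, so x IS a limit point.
  x = 25: open {23, 25} ∋ x has {23, 25} ∩ (A ∖ {25}) = ∅, so x is NOT a limit point.
  x = 26: open {26} ∋ x has {26} ∩ (A ∖ {26}) = ∅, so x is NOT a limit point.
Collecting: A' = {22, 24}.


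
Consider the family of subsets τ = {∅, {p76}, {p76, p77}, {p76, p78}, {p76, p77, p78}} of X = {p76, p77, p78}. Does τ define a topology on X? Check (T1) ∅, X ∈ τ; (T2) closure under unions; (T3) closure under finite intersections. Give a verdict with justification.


τ IS a topology on X.

Axiom (T1): ∅ ∈ τ? Yes; X ∈ τ? Yes.
Axiom (T2/T3): check pairwise unions and intersections of members of τ.
All pairwise intersections and unions checked — each lies in τ. Therefore τ satisfies (T1), (T2), (T3): it IS a topology on X.


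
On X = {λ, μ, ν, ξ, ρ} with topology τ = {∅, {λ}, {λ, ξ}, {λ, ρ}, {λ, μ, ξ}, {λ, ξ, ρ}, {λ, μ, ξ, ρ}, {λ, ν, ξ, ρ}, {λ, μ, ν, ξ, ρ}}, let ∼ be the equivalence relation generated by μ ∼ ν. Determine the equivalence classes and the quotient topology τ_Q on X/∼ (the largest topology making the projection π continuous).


X/∼ = {[λ], [μ=ν], [ξ], [ρ]}; |τ_Q| = 6.

Equivalence classes: [λ], [μ=ν], [ξ], [ρ].
Quotient map π: X → X/∼ sends λ ↦ [λ], μ ↦ [μ=ν], ν ↦ [μ=ν], ξ ↦ [ξ], ρ ↦ [ρ].
For each subset V ⊆ X/∼, compute π^{-1}(V) ⊆ X and check whether π^{-1}(V) ∈ τ. V is open in τ_Q iff π^{-1}(V) ∈ τ.
  V = {}: π^{-1}(V) = ∅ ∈ τ ✓.
  V = {[λ]}: π^{-1}(V) = {λ} ∈ τ ✓.
  V = {[μ=ν]}: π^{-1}(V) = {μ, ν} ∉ τ ✗.
  V = {[λ], [μ=ν]}: π^{-1}(V) = {λ, μ, ν} ∉ τ ✗.
  V = {[ξ]}: π^{-1}(V) = {ξ} ∉ τ ✗.
  V = {[λ], [ξ]}: π^{-1}(V) = {λ, ξ} ∈ τ ✓.
  V = {[μ=ν], [ξ]}: π^{-1}(V) = {μ, ν, ξ} ∉ τ ✗.
  V = {[λ], [μ=ν], [ξ]}: π^{-1}(V) = {λ, μ, ν, ξ} ∉ τ ✗.
  V = {[ρ]}: π^{-1}(V) = {ρ} ∉ τ ✗.
  V = {[λ], [ρ]}: π^{-1}(V) = {λ, ρ} ∈ τ ✓.
  V = {[μ=ν], [ρ]}: π^{-1}(V) = {μ, ν, ρ} ∉ τ ✗.
  V = {[λ], [μ=ν], [ρ]}: π^{-1}(V) = {λ, μ, ν, ρ} ∉ τ ✗.
  V = {[ξ], [ρ]}: π^{-1}(V) = {ξ, ρ} ∉ τ ✗.
  V = {[λ], [ξ], [ρ]}: π^{-1}(V) = {λ, ξ, ρ} ∈ τ ✓.
  V = {[μ=ν], [ξ], [ρ]}: π^{-1}(V) = {μ, ν, ξ, ρ} ∉ τ ✗.
  V = {[λ], [μ=ν], [ξ], [ρ]}: π^{-1}(V) = {λ, μ, ν, ξ, ρ} ∈ τ ✓.
Open sets in the quotient: τ_Q = {{}, {[λ]}, {[λ], [ξ]}, {[λ], [ρ]}, {[λ], [ξ], [ρ]}, {[λ], [μ=ν], [ξ], [ρ]}} (6 elements).


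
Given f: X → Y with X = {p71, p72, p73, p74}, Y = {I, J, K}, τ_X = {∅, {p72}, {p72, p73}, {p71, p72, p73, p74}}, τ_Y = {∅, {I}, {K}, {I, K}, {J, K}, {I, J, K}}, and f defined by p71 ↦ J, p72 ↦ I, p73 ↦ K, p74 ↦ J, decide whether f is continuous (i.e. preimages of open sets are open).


f is NOT continuous.

Compute f^{-1}(U) for each U ∈ τ_Y:
  U = ∅: f^{-1}(U) = ∅ ∈ τ_X ✓.
  U = {I}: f^{-1}(U) = {p72} ∈ τ_X ✓.
  U = {K}: f^{-1}(U) = {p73} ∉ τ_X ✗.
  U = {I, K}: f^{-1}(U) = {p72, p73} ∈ τ_X ✓.
  U = {J, K}: f^{-1}(U) = {p71, p73, p74} ∉ τ_X ✗.
  U = {I, J, K}: f^{-1}(U) = {p71, p72, p73, p74} ∈ τ_X ✓.
Found U = {K} with f^{-1}(U) = {p73} not in τ_X. Therefore f is NOT continuous.


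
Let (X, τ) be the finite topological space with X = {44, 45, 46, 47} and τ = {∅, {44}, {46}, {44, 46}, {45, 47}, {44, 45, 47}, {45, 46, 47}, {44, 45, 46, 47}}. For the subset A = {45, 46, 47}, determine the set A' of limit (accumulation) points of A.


A' = {45, 47}

For each x ∈ X, list the open sets U ∈ τ with x ∈ U, then check whether U ∩ (A ∖ {x}) ≠ ∅ for every such U.
  x = 44: open {44} ∋ x has {44} ∩ (A ∖ {44}) = ∅, so x is NOT a limit point.
  x = 45: opens ∋ x are {45, 47}, {44, 45, 47}, {45, 46, 47}, {44, 45, 46, 47}; each meets A ∖ {45}, so x IS a limit point.
  x = 46: open {46} ∋ x has {46} ∩ (A ∖ {46}) = ∅, so x is NOT a limit point.
  x = 47: opens ∋ x are {45, 47}, {44, 45, 47}, {45, 46, 47}, {44, 45, 46, 47}; each meets A ∖ {47}, so x IS a limit point.
Collecting: A' = {45, 47}.


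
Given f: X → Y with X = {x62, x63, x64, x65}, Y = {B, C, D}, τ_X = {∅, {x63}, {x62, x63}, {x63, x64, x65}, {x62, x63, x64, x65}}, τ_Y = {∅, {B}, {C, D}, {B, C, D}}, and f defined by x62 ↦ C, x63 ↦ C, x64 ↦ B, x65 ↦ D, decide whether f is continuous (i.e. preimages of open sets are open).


f is NOT continuous.

Compute f^{-1}(U) for each U ∈ τ_Y:
  U = ∅: f^{-1}(U) = ∅ ∈ τ_X ✓.
  U = {B}: f^{-1}(U) = {x64} ∉ τ_X ✗.
  U = {C, D}: f^{-1}(U) = {x62, x63, x65} ∉ τ_X ✗.
  U = {B, C, D}: f^{-1}(U) = {x62, x63, x64, x65} ∈ τ_X ✓.
Found U = {B} with f^{-1}(U) = {x64} not in τ_X. Therefore f is NOT continuous.


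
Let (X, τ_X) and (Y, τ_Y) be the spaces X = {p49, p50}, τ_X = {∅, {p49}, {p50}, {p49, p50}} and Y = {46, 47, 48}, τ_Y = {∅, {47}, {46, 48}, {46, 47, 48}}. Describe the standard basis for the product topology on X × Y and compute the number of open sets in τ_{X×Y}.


Basis B = {∅ × ∅, {p49} × {47}, {p50} × {47}, {p49} × {46, 48}, {p49, p50} × {47}, {p50} × {46, 48}, {p49} × {46, 47, 48}, {p50} × {46, 47, 48}, {p49, p50} × {46, 48}, {p49, p50} × {46, 47, 48}}; |τ_{X×Y}| = 16.

Enumerate products U × V with U ∈ τ_X, V ∈ τ_Y (deduplicated):
  ∅ × ∅ = {} (∅)
  {p49} × {47} = {(p49,47)}
  {p50} × {47} = {(p50,47)}
  {p49} × {46, 48} = {(p49,46), (p49,48)}
  {p49, p50} × {47} = {(p49,47), (p50,47)}
  {p50} × {46, 48} = {(p50,46), (p50,48)}
  {p49} × {46, 47, 48} = {(p49,46), (p49,47), (p49,48)}
  {p50} × {46, 47, 48} = {(p50,46), (p50,47), (p50,48)}
  {p49, p50} × {46, 48} = {(p49,46), (p49,48), (p50,46), (p50,48)}
  {p49, p50} × {46, 47, 48} = {(p49,46), (p49,47), (p49,48), (p50,46), (p50,47), (p50,48)}
These 10 distinct sets form the basis B.
Close under arbitrary unions to get τ_{X×Y}; counting gives |τ_{X×Y}| = 16.


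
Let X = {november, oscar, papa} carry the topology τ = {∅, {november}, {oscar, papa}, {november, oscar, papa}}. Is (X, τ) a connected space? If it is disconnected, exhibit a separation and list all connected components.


(X, τ) is disconnected; components = [{november}, {oscar, papa}].

Find clopen sets (U ∈ τ with X ∖ U ∈ τ):
  U = ∅, X ∖ U = {november, oscar, papa} — both open, so U is clopen.
  U = {november}, X ∖ U = {oscar, papa} — both open, so U is clopen.
  U = {oscar, papa}, X ∖ U = {november} — both open, so U is clopen.
  U = {november, oscar, papa}, X ∖ U = ∅ — both open, so U is clopen.
Nontrivial clopen(s) exist: e.g. {november}. So (X, τ) is disconnected.
Compute connected components by grouping points that agree on all clopens:
  component: {november}
  component: {oscar, papa}


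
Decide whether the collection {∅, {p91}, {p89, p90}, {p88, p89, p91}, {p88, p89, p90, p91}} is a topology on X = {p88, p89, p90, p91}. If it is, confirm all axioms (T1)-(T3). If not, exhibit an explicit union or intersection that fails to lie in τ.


τ is NOT a topology on X.

Axiom (T1): ∅ ∈ τ? Yes; X ∈ τ? Yes.
Axiom (T2/T3): check pairwise unions and intersections of members of τ.
Counterexample for (T2): {p91} ∪ {p89, p90} = {p89, p90, p91} ∉ τ. Therefore τ is NOT a topology.


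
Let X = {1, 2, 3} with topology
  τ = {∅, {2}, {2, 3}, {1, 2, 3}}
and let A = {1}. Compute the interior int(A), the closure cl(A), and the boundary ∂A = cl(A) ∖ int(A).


int(A) = ∅, cl(A) = {1}, ∂A = {1}.

Closed sets in (X, τ) are complements of opens:
  closed(X, τ) = {∅, {1}, {1, 3}, {1, 2, 3}}.
int(A) = ⋃ {U ∈ τ : U ⊆ A}. Opens contained in A: ∅.
Taking the union of these: int(A) = ∅.
cl(A) = ⋂ {C closed : A ⊆ C}. Closed sets containing A: {1}, {1, 3}, {1, 2, 3}.
Intersecting these: cl(A) = {1}.
∂A = cl(A) ∖ int(A) = {1} ∖ ∅ = {1}.


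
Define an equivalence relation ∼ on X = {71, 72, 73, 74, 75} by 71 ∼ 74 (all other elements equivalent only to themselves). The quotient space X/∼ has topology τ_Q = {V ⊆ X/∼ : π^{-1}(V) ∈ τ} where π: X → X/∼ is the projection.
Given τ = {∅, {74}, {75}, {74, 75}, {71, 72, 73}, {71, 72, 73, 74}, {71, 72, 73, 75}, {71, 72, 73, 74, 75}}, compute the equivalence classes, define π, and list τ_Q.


X/∼ = {[71=74], [72], [73], [75]}; |τ_Q| = 4.

Equivalence classes: [71=74], [72], [73], [75].
Quotient map π: X → X/∼ sends 71 ↦ [71=74], 72 ↦ [72], 73 ↦ [73], 74 ↦ [71=74], 75 ↦ [75].
For each subset V ⊆ X/∼, compute π^{-1}(V) ⊆ X and check whether π^{-1}(V) ∈ τ. V is open in τ_Q iff π^{-1}(V) ∈ τ.
  V = {}: π^{-1}(V) = ∅ ∈ τ ✓.
  V = {[71=74]}: π^{-1}(V) = {71, 74} ∉ τ ✗.
  V = {[72]}: π^{-1}(V) = {72} ∉ τ ✗.
  V = {[71=74], [72]}: π^{-1}(V) = {71, 72, 74} ∉ τ ✗.
  V = {[73]}: π^{-1}(V) = {73} ∉ τ ✗.
  V = {[71=74], [73]}: π^{-1}(V) = {71, 73, 74} ∉ τ ✗.
  V = {[72], [73]}: π^{-1}(V) = {72, 73} ∉ τ ✗.
  V = {[71=74], [72], [73]}: π^{-1}(V) = {71, 72, 73, 74} ∈ τ ✓.
  V = {[75]}: π^{-1}(V) = {75} ∈ τ ✓.
  V = {[71=74], [75]}: π^{-1}(V) = {71, 74, 75} ∉ τ ✗.
  V = {[72], [75]}: π^{-1}(V) = {72, 75} ∉ τ ✗.
  V = {[71=74], [72], [75]}: π^{-1}(V) = {71, 72, 74, 75} ∉ τ ✗.
  V = {[73], [75]}: π^{-1}(V) = {73, 75} ∉ τ ✗.
  V = {[71=74], [73], [75]}: π^{-1}(V) = {71, 73, 74, 75} ∉ τ ✗.
  V = {[72], [73], [75]}: π^{-1}(V) = {72, 73, 75} ∉ τ ✗.
  V = {[71=74], [72], [73], [75]}: π^{-1}(V) = {71, 72, 73, 74, 75} ∈ τ ✓.
Open sets in the quotient: τ_Q = {{}, {[71=74], [72], [73]}, {[75]}, {[71=74], [72], [73], [75]}} (4 elements).


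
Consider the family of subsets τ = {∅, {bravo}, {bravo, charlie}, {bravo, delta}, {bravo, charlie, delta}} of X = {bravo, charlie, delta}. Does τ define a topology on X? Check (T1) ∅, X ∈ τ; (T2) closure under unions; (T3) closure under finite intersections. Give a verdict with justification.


τ IS a topology on X.

Axiom (T1): ∅ ∈ τ? Yes; X ∈ τ? Yes.
Axiom (T2/T3): check pairwise unions and intersections of members of τ.
All pairwise intersections and unions checked — each lies in τ. Therefore τ satisfies (T1), (T2), (T3): it IS a topology on X.


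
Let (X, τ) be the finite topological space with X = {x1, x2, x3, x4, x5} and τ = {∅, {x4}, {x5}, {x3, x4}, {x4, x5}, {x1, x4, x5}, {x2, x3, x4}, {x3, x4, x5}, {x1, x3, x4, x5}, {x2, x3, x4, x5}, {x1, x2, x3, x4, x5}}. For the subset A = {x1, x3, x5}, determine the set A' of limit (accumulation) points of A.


A' = {x1, x2}

For each x ∈ X, list the open sets U ∈ τ with x ∈ U, then check whether U ∩ (A ∖ {x}) ≠ ∅ for every such U.
  x = x1: opens ∋ x are {x1, x4, x5}, {x1, x3, x4, x5}, {x1, x2, x3, x4, x5}; each meets A ∖ {x1}, so x IS a limit point.
  x = x2: opens ∋ x are {x2, x3, x4}, {x2, x3, x4, x5}, {x1, x2, x3, x4, x5}; each meets A ∖ {x2}, so x IS a limit point.
  x = x3: open {x3, x4} ∋ x has {x3, x4} ∩ (A ∖ {x3}) = ∅, so x is NOT a limit point.
  x = x4: open {x4} ∋ x has {x4} ∩ (A ∖ {x4}) = ∅, so x is NOT a limit point.
  x = x5: open {x5} ∋ x has {x5} ∩ (A ∖ {x5}) = ∅, so x is NOT a limit point.
Collecting: A' = {x1, x2}.


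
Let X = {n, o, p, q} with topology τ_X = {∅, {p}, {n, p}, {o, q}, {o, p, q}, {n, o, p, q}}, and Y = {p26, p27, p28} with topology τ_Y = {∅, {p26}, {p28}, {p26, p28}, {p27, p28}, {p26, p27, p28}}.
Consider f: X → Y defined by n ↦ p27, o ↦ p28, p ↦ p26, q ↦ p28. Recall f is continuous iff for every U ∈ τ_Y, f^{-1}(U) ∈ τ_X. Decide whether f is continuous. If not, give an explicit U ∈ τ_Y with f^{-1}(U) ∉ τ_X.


f is NOT continuous.

Compute f^{-1}(U) for each U ∈ τ_Y:
  U = ∅: f^{-1}(U) = ∅ ∈ τ_X ✓.
  U = {p26}: f^{-1}(U) = {p} ∈ τ_X ✓.
  U = {p28}: f^{-1}(U) = {o, q} ∈ τ_X ✓.
  U = {p26, p28}: f^{-1}(U) = {o, p, q} ∈ τ_X ✓.
  U = {p27, p28}: f^{-1}(U) = {n, o, q} ∉ τ_X ✗.
  U = {p26, p27, p28}: f^{-1}(U) = {n, o, p, q} ∈ τ_X ✓.
Found U = {p27, p28} with f^{-1}(U) = {n, o, q} not in τ_X. Therefore f is NOT continuous.


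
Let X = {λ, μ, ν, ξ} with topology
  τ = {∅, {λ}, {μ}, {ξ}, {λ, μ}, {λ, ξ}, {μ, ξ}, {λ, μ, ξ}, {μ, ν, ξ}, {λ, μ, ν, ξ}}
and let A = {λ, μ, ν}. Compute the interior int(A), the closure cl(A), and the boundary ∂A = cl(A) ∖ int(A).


int(A) = {λ, μ}, cl(A) = {λ, μ, ν}, ∂A = {ν}.

Closed sets in (X, τ) are complements of opens:
  closed(X, τ) = {∅, {λ}, {ν}, {λ, ν}, {μ, ν}, {ν, ξ}, {λ, μ, ν}, {λ, ν, ξ}, {μ, ν, ξ}, {λ, μ, ν, ξ}}.
int(A) = ⋃ {U ∈ τ : U ⊆ A}. Opens contained in A: ∅, {λ}, {μ}, {λ, μ}.
Taking the union of these: int(A) = {λ, μ}.
cl(A) = ⋂ {C closed : A ⊆ C}. Closed sets containing A: {λ, μ, ν}, {λ, μ, ν, ξ}.
Intersecting these: cl(A) = {λ, μ, ν}.
∂A = cl(A) ∖ int(A) = {λ, μ, ν} ∖ {λ, μ} = {ν}.


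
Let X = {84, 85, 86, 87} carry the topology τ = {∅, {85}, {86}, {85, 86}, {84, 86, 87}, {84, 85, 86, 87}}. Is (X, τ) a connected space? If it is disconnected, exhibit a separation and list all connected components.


(X, τ) is disconnected; components = [{85}, {84, 86, 87}].

Find clopen sets (U ∈ τ with X ∖ U ∈ τ):
  U = ∅, X ∖ U = {84, 85, 86, 87} — both open, so U is clopen.
  U = {85}, X ∖ U = {84, 86, 87} — both open, so U is clopen.
  U = {84, 86, 87}, X ∖ U = {85} — both open, so U is clopen.
  U = {84, 85, 86, 87}, X ∖ U = ∅ — both open, so U is clopen.
Nontrivial clopen(s) exist: e.g. {85}. So (X, τ) is disconnected.
Compute connected components by grouping points that agree on all clopens:
  component: {85}
  component: {84, 86, 87}


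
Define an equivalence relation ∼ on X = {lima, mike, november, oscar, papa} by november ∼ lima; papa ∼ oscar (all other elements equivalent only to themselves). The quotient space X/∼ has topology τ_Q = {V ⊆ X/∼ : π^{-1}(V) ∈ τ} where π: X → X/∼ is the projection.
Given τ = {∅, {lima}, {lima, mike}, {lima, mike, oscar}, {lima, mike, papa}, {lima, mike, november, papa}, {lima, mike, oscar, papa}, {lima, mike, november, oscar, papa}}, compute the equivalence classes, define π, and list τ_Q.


X/∼ = {[lima=november], [mike], [oscar=papa]}; |τ_Q| = 2.

Equivalence classes: [lima=november], [mike], [oscar=papa].
Quotient map π: X → X/∼ sends lima ↦ [lima=november], mike ↦ [mike], november ↦ [lima=november], oscar ↦ [oscar=papa], papa ↦ [oscar=papa].
For each subset V ⊆ X/∼, compute π^{-1}(V) ⊆ X and check whether π^{-1}(V) ∈ τ. V is open in τ_Q iff π^{-1}(V) ∈ τ.
  V = {}: π^{-1}(V) = ∅ ∈ τ ✓.
  V = {[lima=november]}: π^{-1}(V) = {lima, november} ∉ τ ✗.
  V = {[mike]}: π^{-1}(V) = {mike} ∉ τ ✗.
  V = {[lima=november], [mike]}: π^{-1}(V) = {lima, mike, november} ∉ τ ✗.
  V = {[oscar=papa]}: π^{-1}(V) = {oscar, papa} ∉ τ ✗.
  V = {[lima=november], [oscar=papa]}: π^{-1}(V) = {lima, november, oscar, papa} ∉ τ ✗.
  V = {[mike], [oscar=papa]}: π^{-1}(V) = {mike, oscar, papa} ∉ τ ✗.
  V = {[lima=november], [mike], [oscar=papa]}: π^{-1}(V) = {lima, mike, november, oscar, papa} ∈ τ ✓.
Open sets in the quotient: τ_Q = {{}, {[lima=november], [mike], [oscar=papa]}} (2 elements).


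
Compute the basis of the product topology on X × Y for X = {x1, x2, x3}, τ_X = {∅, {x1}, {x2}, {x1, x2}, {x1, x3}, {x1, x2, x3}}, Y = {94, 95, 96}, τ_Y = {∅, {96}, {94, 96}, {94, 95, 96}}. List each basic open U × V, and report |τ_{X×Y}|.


Basis B = {∅ × ∅, {x1} × {96}, {x2} × {96}, {x1} × {94, 96}, {x1, x2} × {96}, {x1, x3} × {96}, {x2} × {94, 96}, {x1} × {94, 95, 96}, {x1, x2, x3} × {96}, {x2} × {94, 95, 96}, {x1, x2} × {94, 96}, {x1, x3} × {94, 96}, {x1, x2} × {94, 95, 96}, {x1, x3} × {94, 95, 96}, {x1, x2, x3} × {94, 96}, {x1, x2, x3} × {94, 95, 96}}; |τ_{X×Y}| = 40.

Enumerate products U × V with U ∈ τ_X, V ∈ τ_Y (deduplicated):
  ∅ × ∅ = {} (∅)
  {x1} × {96} = {(x1,96)}
  {x2} × {96} = {(x2,96)}
  {x1} × {94, 96} = {(x1,94), (x1,96)}
  {x1, x2} × {96} = {(x1,96), (x2,96)}
  {x1, x3} × {96} = {(x1,96), (x3,96)}
  {x2} × {94, 96} = {(x2,94), (x2,96)}
  {x1} × {94, 95, 96} = {(x1,94), (x1,95), (x1,96)}
  {x1, x2, x3} × {96} = {(x1,96), (x2,96), (x3,96)}
  {x2} × {94, 95, 96} = {(x2,94), (x2,95), (x2,96)}
  {x1, x2} × {94, 96} = {(x1,94), (x1,96), (x2,94), (x2,96)}
  {x1, x3} × {94, 96} = {(x1,94), (x1,96), (x3,94), (x3,96)}
  {x1, x2} × {94, 95, 96} = {(x1,94), (x1,95), (x1,96), (x2,94), (x2,95), (x2,96)}
  {x1, x3} × {94, 95, 96} = {(x1,94), (x1,95), (x1,96), (x3,94), (x3,95), (x3,96)}
  {x1, x2, x3} × {94, 96} = {(x1,94), (x1,96), (x2,94), (x2,96), (x3,94), (x3,96)}
  {x1, x2, x3} × {94, 95, 96} = {(x1,94), (x1,95), (x1,96), (x2,94), (x2,95), (x2,96), (x3,94), (x3,95), (x3,96)}
These 16 distinct sets form the basis B.
Close under arbitrary unions to get τ_{X×Y}; counting gives |τ_{X×Y}| = 40.


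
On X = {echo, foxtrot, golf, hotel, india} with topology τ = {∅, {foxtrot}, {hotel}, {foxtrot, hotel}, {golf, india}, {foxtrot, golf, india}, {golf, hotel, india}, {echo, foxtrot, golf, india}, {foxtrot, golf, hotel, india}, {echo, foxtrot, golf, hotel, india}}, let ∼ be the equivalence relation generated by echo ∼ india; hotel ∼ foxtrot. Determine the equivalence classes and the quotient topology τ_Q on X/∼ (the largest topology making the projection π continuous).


X/∼ = {[echo=india], [foxtrot=hotel], [golf]}; |τ_Q| = 3.

Equivalence classes: [echo=india], [foxtrot=hotel], [golf].
Quotient map π: X → X/∼ sends echo ↦ [echo=india], foxtrot ↦ [foxtrot=hotel], golf ↦ [golf], hotel ↦ [foxtrot=hotel], india ↦ [echo=india].
For each subset V ⊆ X/∼, compute π^{-1}(V) ⊆ X and check whether π^{-1}(V) ∈ τ. V is open in τ_Q iff π^{-1}(V) ∈ τ.
  V = {}: π^{-1}(V) = ∅ ∈ τ ✓.
  V = {[echo=india]}: π^{-1}(V) = {echo, india} ∉ τ ✗.
  V = {[foxtrot=hotel]}: π^{-1}(V) = {foxtrot, hotel} ∈ τ ✓.
  V = {[echo=india], [foxtrot=hotel]}: π^{-1}(V) = {echo, foxtrot, hotel, india} ∉ τ ✗.
  V = {[golf]}: π^{-1}(V) = {golf} ∉ τ ✗.
  V = {[echo=india], [golf]}: π^{-1}(V) = {echo, golf, india} ∉ τ ✗.
  V = {[foxtrot=hotel], [golf]}: π^{-1}(V) = {foxtrot, golf, hotel} ∉ τ ✗.
  V = {[echo=india], [foxtrot=hotel], [golf]}: π^{-1}(V) = {echo, foxtrot, golf, hotel, india} ∈ τ ✓.
Open sets in the quotient: τ_Q = {{}, {[foxtrot=hotel]}, {[echo=india], [foxtrot=hotel], [golf]}} (3 elements).


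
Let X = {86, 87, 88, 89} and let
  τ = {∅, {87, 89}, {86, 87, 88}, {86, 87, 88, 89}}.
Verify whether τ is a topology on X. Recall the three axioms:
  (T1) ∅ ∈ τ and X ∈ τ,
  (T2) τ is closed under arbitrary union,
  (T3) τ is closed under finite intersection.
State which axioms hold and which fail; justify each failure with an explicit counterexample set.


τ is NOT a topology on X.

Axiom (T1): ∅ ∈ τ? Yes; X ∈ τ? Yes.
Axiom (T2/T3): check pairwise unions and intersections of members of τ.
Counterexample for (T3): {87, 89} ∩ {86, 87, 88} = {87} ∉ τ. Therefore τ is NOT a topology.


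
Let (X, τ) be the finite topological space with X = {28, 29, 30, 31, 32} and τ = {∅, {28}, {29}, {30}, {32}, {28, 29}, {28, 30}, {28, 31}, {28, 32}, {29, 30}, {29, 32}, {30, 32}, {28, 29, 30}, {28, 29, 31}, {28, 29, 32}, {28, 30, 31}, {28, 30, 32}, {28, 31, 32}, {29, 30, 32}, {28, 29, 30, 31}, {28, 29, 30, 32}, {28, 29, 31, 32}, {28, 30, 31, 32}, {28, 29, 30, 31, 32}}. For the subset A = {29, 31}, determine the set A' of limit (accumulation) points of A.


A' = ∅

For each x ∈ X, list the open sets U ∈ τ with x ∈ U, then check whether U ∩ (A ∖ {x}) ≠ ∅ for every such U.
  x = 28: open {28} ∋ x has {28} ∩ (A ∖ {28}) = ∅, so x is NOT a limit point.
  x = 29: open {29} ∋ x has {29} ∩ (A ∖ {29}) = ∅, so x is NOT a limit point.
  x = 30: open {30} ∋ x has {30} ∩ (A ∖ {30}) = ∅, so x is NOT a limit point.
  x = 31: open {28, 31} ∋ x has {28, 31} ∩ (A ∖ {31}) = ∅, so x is NOT a limit point.
  x = 32: open {32} ∋ x has {32} ∩ (A ∖ {32}) = ∅, so x is NOT a limit point.
Collecting: A' = ∅.


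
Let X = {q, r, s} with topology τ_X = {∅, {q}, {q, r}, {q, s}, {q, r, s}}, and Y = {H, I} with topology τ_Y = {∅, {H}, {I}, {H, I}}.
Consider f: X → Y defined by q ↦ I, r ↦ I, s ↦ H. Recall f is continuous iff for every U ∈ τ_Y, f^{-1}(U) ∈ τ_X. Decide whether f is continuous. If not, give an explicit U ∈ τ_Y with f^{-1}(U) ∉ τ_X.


f is NOT continuous.

Compute f^{-1}(U) for each U ∈ τ_Y:
  U = ∅: f^{-1}(U) = ∅ ∈ τ_X ✓.
  U = {H}: f^{-1}(U) = {s} ∉ τ_X ✗.
  U = {I}: f^{-1}(U) = {q, r} ∈ τ_X ✓.
  U = {H, I}: f^{-1}(U) = {q, r, s} ∈ τ_X ✓.
Found U = {H} with f^{-1}(U) = {s} not in τ_X. Therefore f is NOT continuous.


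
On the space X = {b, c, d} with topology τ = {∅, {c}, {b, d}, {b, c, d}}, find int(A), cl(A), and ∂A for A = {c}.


int(A) = {c}, cl(A) = {c}, ∂A = ∅.

Closed sets in (X, τ) are complements of opens:
  closed(X, τ) = {∅, {c}, {b, d}, {b, c, d}}.
int(A) = ⋃ {U ∈ τ : U ⊆ A}. Opens contained in A: ∅, {c}.
Taking the union of these: int(A) = {c}.
cl(A) = ⋂ {C closed : A ⊆ C}. Closed sets containing A: {c}, {b, c, d}.
Intersecting these: cl(A) = {c}.
∂A = cl(A) ∖ int(A) = {c} ∖ {c} = ∅.


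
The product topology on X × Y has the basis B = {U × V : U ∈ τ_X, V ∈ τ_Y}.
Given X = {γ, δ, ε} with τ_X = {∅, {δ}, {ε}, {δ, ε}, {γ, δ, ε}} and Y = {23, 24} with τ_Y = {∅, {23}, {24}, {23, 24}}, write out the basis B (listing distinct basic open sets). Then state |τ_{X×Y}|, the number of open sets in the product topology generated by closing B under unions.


Basis B = {∅ × ∅, {δ} × {23}, {δ} × {24}, {ε} × {23}, {ε} × {24}, {δ} × {23, 24}, {δ, ε} × {23}, {δ, ε} × {24}, {ε} × {23, 24}, {γ, δ, ε} × {23}, {γ, δ, ε} × {24}, {δ, ε} × {23, 24}, {γ, δ, ε} × {23, 24}}; |τ_{X×Y}| = 25.

Enumerate products U × V with U ∈ τ_X, V ∈ τ_Y (deduplicated):
  ∅ × ∅ = {} (∅)
  {δ} × {23} = {(δ,23)}
  {δ} × {24} = {(δ,24)}
  {ε} × {23} = {(ε,23)}
  {ε} × {24} = {(ε,24)}
  {δ} × {23, 24} = {(δ,23), (δ,24)}
  {δ, ε} × {23} = {(δ,23), (ε,23)}
  {δ, ε} × {24} = {(δ,24), (ε,24)}
  {ε} × {23, 24} = {(ε,23), (ε,24)}
  {γ, δ, ε} × {23} = {(γ,23), (δ,23), (ε,23)}
  {γ, δ, ε} × {24} = {(γ,24), (δ,24), (ε,24)}
  {δ, ε} × {23, 24} = {(δ,23), (δ,24), (ε,23), (ε,24)}
  {γ, δ, ε} × {23, 24} = {(γ,23), (γ,24), (δ,23), (δ,24), (ε,23), (ε,24)}
These 13 distinct sets form the basis B.
Close under arbitrary unions to get τ_{X×Y}; counting gives |τ_{X×Y}| = 25.


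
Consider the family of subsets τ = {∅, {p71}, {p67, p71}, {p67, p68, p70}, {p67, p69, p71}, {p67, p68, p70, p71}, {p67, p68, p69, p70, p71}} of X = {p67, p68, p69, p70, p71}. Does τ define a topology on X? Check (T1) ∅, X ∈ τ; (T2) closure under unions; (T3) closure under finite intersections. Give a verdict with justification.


τ is NOT a topology on X.

Axiom (T1): ∅ ∈ τ? Yes; X ∈ τ? Yes.
Axiom (T2/T3): check pairwise unions and intersections of members of τ.
Counterexample for (T3): {p67, p71} ∩ {p67, p68, p70} = {p67} ∉ τ. Therefore τ is NOT a topology.


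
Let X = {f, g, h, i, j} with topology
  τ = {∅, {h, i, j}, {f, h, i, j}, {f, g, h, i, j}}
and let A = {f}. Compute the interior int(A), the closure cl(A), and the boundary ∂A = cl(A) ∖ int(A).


int(A) = ∅, cl(A) = {f, g}, ∂A = {f, g}.

Closed sets in (X, τ) are complements of opens:
  closed(X, τ) = {∅, {g}, {f, g}, {f, g, h, i, j}}.
int(A) = ⋃ {U ∈ τ : U ⊆ A}. Opens contained in A: ∅.
Taking the union of these: int(A) = ∅.
cl(A) = ⋂ {C closed : A ⊆ C}. Closed sets containing A: {f, g}, {f, g, h, i, j}.
Intersecting these: cl(A) = {f, g}.
∂A = cl(A) ∖ int(A) = {f, g} ∖ ∅ = {f, g}.
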